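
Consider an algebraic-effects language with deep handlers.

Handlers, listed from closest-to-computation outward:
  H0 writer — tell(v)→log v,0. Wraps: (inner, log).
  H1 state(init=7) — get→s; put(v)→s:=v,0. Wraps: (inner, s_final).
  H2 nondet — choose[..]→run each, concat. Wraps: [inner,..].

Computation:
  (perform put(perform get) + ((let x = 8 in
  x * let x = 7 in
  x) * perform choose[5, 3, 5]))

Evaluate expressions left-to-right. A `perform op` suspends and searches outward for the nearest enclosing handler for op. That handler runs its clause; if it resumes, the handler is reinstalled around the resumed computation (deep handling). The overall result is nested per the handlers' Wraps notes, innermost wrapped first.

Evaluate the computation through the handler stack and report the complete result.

Evaluation trace:
get @ H1 ⇒ 7
put(7) @ H1 ⇒ s:=7
choose[5, 3, 5] @ H2
  branch[0] choose=5:
    H0 returns (280, ())
    H1 returns ((280, ()), 7)
    H2 returns [((280, ()), 7)]
  branch[1] choose=3:
    H0 returns (168, ())
    H1 returns ((168, ()), 7)
    H2 returns [((168, ()), 7)]
  branch[2] choose=5:
    H0 returns (280, ())
    H1 returns ((280, ()), 7)
    H2 returns [((280, ()), 7)]
= [((280, ()), 7), ((168, ()), 7), ((280, ()), 7)]

Answer: [((280, ()), 7), ((168, ()), 7), ((280, ()), 7)]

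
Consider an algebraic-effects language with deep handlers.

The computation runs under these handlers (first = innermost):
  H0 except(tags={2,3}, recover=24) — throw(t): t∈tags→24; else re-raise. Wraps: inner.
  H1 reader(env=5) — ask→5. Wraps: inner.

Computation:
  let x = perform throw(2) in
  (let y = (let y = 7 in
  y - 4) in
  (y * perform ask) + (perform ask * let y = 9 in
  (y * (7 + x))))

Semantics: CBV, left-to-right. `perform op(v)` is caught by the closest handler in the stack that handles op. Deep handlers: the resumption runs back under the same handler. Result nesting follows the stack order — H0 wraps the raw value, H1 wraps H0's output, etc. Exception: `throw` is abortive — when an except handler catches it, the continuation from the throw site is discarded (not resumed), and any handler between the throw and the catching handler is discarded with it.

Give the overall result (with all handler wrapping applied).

Evaluation trace:
throw(2) @ H0 caught ⇒ 24
H1 returns 24
= 24

Answer: 24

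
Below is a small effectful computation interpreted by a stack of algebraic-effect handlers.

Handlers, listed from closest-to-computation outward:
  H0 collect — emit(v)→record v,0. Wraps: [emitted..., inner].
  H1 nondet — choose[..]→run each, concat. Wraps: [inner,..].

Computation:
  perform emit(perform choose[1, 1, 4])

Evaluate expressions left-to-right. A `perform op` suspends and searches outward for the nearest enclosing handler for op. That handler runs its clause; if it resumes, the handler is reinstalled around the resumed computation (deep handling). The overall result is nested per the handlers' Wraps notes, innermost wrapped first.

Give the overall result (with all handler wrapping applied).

Answer: [[1, 0], [1, 0], [4, 0]]

Evaluation trace:
choose[1, 1, 4] @ H1
  branch[0] choose=1:
    emit(1) @ H0 ⇒ out+=1
    H0 returns [1, 0]
    H1 returns [[1, 0]]
  branch[1] choose=1:
    emit(1) @ H0 ⇒ out+=1
    H0 returns [1, 0]
    H1 returns [[1, 0]]
  branch[2] choose=4:
    emit(4) @ H0 ⇒ out+=4
    H0 returns [4, 0]
    H1 returns [[4, 0]]
= [[1, 0], [1, 0], [4, 0]]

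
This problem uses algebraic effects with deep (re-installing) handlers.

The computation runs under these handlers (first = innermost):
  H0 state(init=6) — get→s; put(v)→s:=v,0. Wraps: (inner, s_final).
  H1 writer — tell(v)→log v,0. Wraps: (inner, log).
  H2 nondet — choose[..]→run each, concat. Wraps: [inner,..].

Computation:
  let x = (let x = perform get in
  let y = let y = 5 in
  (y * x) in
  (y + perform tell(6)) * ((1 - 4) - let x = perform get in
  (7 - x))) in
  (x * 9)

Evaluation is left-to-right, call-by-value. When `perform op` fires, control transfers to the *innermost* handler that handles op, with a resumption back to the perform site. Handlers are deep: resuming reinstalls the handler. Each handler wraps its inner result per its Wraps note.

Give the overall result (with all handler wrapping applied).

Answer: [((-1080, 6), (6))]

Working:
get @ H0 ⇒ 6
tell(6) @ H1 ⇒ log+=6
get @ H0 ⇒ 6
H0 returns (-1080, 6)
H1 returns ((-1080, 6), (6))
H2 returns [((-1080, 6), (6))]
= [((-1080, 6), (6))]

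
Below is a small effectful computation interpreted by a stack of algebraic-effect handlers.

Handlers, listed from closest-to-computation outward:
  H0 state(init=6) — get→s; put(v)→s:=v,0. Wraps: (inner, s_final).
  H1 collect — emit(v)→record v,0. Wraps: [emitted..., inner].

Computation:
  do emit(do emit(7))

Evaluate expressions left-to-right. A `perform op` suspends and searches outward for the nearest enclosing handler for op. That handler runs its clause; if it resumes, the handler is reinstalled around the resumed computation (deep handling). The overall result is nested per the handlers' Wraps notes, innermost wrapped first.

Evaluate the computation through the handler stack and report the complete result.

Answer: [7, 0, (0, 6)]

Working:
emit(7) @ H1 ⇒ out+=7
emit(0) @ H1 ⇒ out+=0
H0 returns (0, 6)
H1 returns [7, 0, (0, 6)]
= [7, 0, (0, 6)]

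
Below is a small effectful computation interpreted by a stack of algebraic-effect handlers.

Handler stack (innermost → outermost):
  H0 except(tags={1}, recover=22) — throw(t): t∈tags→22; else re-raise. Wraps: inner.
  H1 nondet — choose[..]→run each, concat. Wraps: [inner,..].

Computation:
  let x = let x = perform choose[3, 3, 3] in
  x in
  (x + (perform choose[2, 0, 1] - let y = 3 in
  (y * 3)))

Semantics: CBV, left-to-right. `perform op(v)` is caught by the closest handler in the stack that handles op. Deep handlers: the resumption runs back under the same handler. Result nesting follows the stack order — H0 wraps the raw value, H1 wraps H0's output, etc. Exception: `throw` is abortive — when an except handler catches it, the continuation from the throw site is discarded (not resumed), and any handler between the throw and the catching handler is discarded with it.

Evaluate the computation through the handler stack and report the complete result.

Answer: [-4, -6, -5, -4, -6, -5, -4, -6, -5]

Step-by-step:
choose[3, 3, 3] @ H1
  branch[0] choose=3:
    choose[2, 0, 1] @ H1
      branch[0] choose=2:
        H0 returns -4
        H1 returns [-4]
      branch[1] choose=0:
        H0 returns -6
        H1 returns [-6]
      branch[2] choose=1:
        H0 returns -5
        H1 returns [-5]
  branch[1] choose=3:
    choose[2, 0, 1] @ H1
      branch[0] choose=2:
        H0 returns -4
        H1 returns [-4]
      branch[1] choose=0:
        H0 returns -6
        H1 returns [-6]
      branch[2] choose=1:
        H0 returns -5
        H1 returns [-5]
  branch[2] choose=3:
    choose[2, 0, 1] @ H1
      branch[0] choose=2:
        H0 returns -4
        H1 returns [-4]
      branch[1] choose=0:
        H0 returns -6
        H1 returns [-6]
      branch[2] choose=1:
        H0 returns -5
        H1 returns [-5]
= [-4, -6, -5, -4, -6, -5, -4, -6, -5]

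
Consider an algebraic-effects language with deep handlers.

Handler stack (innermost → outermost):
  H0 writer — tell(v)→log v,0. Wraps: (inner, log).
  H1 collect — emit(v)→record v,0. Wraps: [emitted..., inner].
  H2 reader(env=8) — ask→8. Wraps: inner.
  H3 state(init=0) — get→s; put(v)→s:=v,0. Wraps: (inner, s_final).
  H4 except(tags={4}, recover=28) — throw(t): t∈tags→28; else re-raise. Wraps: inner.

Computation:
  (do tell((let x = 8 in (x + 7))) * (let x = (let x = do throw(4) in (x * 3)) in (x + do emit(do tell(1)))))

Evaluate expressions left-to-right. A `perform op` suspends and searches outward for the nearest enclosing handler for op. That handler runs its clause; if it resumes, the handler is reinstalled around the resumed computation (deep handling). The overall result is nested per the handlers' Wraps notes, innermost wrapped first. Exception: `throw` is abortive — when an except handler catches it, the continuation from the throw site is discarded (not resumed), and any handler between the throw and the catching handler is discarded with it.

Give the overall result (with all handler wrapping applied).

Working:
tell(15) @ H0 ⇒ log+=15
throw(4) @ H4 caught ⇒ 28
= 28

Answer: 28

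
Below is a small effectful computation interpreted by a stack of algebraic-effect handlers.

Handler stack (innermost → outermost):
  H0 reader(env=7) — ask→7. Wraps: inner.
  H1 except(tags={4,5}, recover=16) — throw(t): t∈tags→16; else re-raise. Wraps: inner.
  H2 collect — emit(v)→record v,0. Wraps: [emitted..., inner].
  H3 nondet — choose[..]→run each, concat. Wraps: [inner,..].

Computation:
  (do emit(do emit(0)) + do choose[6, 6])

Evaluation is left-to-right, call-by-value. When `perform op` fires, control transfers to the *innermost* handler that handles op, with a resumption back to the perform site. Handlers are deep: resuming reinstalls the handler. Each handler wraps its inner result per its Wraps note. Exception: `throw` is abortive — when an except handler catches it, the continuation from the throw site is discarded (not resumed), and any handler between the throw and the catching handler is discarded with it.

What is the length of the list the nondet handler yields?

Answer: 2

Evaluation trace:
emit(0) @ H2 ⇒ out+=0
emit(0) @ H2 ⇒ out+=0
choose[6, 6] @ H3
  branch[0] choose=6:
    H0 returns 6
    H1 returns 6
    H2 returns [0, 0, 6]
    H3 returns [[0, 0, 6]]
  branch[1] choose=6:
    H0 returns 6
    H1 returns 6
    H2 returns [0, 0, 6]
    H3 returns [[0, 0, 6]]
= [[0, 0, 6], [0, 0, 6]]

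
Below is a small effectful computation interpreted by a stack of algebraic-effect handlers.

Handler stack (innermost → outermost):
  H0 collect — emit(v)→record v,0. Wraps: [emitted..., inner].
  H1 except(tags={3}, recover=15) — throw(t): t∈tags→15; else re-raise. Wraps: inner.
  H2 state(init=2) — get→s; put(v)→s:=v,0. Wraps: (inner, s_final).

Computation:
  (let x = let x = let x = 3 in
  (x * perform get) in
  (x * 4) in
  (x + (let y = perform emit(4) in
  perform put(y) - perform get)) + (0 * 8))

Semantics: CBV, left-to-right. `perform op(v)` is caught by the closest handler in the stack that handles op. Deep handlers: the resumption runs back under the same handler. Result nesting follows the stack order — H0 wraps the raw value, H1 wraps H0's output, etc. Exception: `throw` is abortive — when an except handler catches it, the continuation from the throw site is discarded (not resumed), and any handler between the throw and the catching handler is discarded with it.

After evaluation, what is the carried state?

Working:
get @ H2 ⇒ 2
emit(4) @ H0 ⇒ out+=4
put(0) @ H2 ⇒ s:=0
get @ H2 ⇒ 0
H0 returns [4, 24]
H1 returns [4, 24]
H2 returns ([4, 24], 0)
= ([4, 24], 0)

Answer: 0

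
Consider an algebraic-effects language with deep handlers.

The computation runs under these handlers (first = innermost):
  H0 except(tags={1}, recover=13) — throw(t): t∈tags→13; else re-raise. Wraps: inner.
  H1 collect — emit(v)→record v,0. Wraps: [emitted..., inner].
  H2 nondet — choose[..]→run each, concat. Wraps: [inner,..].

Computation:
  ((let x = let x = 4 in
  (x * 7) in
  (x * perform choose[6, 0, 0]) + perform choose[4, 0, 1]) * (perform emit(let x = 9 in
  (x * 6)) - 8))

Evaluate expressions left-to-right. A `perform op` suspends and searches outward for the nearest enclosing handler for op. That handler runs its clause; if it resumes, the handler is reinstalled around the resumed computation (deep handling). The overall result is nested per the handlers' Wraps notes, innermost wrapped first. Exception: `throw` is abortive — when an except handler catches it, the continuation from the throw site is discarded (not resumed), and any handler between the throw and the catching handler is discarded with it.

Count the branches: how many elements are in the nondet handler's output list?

Evaluation trace:
choose[6, 0, 0] @ H2
  branch[0] choose=6:
    choose[4, 0, 1] @ H2
      branch[0] choose=4:
        emit(54) @ H1 ⇒ out+=54
        H0 returns -1376
        H1 returns [54, -1376]
        H2 returns [[54, -1376]]
      branch[1] choose=0:
        emit(54) @ H1 ⇒ out+=54
        H0 returns -1344
        H1 returns [54, -1344]
        H2 returns [[54, -1344]]
      branch[2] choose=1:
        emit(54) @ H1 ⇒ out+=54
        H0 returns -1352
        H1 returns [54, -1352]
        H2 returns [[54, -1352]]
  branch[1] choose=0:
    choose[4, 0, 1] @ H2
      branch[0] choose=4:
        emit(54) @ H1 ⇒ out+=54
        H0 returns -32
        H1 returns [54, -32]
        H2 returns [[54, -32]]
      branch[1] choose=0:
        emit(54) @ H1 ⇒ out+=54
        H0 returns 0
        H1 returns [54, 0]
        H2 returns [[54, 0]]
      branch[2] choose=1:
        emit(54) @ H1 ⇒ out+=54
        H0 returns -8
        H1 returns [54, -8]
        H2 returns [[54, -8]]
  branch[2] choose=0:
    choose[4, 0, 1] @ H2
      branch[0] choose=4:
        emit(54) @ H1 ⇒ out+=54
        H0 returns -32
        H1 returns [54, -32]
        H2 returns [[54, -32]]
      branch[1] choose=0:
        emit(54) @ H1 ⇒ out+=54
        H0 returns 0
        H1 returns [54, 0]
        H2 returns [[54, 0]]
      branch[2] choose=1:
        emit(54) @ H1 ⇒ out+=54
        H0 returns -8
        H1 returns [54, -8]
        H2 returns [[54, -8]]
= [[54, -1376], [54, -1344], [54, -1352], [54, -32], [54, 0], [54, -8], [54, -32], [54, 0], [54, -8]]

Answer: 9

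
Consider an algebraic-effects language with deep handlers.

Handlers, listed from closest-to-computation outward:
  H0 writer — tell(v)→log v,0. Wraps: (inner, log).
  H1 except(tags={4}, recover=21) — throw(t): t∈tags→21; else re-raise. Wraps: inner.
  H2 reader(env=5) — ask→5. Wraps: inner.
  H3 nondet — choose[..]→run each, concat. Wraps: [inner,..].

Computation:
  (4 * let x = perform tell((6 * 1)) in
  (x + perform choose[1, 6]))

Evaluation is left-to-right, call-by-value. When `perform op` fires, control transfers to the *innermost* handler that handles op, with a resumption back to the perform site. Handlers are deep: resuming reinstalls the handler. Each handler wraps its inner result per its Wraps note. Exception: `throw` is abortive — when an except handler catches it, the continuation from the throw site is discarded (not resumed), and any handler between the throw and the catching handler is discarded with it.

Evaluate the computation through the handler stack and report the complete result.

Evaluation trace:
tell(6) @ H0 ⇒ log+=6
choose[1, 6] @ H3
  branch[0] choose=1:
    H0 returns (4, (6))
    H1 returns (4, (6))
    H2 returns (4, (6))
    H3 returns [(4, (6))]
  branch[1] choose=6:
    H0 returns (24, (6))
    H1 returns (24, (6))
    H2 returns (24, (6))
    H3 returns [(24, (6))]
= [(4, (6)), (24, (6))]

Answer: [(4, (6)), (24, (6))]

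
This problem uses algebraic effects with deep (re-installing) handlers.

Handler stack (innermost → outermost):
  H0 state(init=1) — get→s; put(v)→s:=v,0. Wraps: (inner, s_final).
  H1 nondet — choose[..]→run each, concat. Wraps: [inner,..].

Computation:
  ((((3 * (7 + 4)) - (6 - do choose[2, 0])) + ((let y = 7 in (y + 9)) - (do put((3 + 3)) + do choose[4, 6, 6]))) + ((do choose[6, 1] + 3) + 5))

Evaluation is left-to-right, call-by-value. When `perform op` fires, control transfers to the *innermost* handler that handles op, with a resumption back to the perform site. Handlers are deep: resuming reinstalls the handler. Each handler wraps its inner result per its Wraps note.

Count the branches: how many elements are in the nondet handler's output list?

Evaluation trace:
choose[2, 0] @ H1
  branch[0] choose=2:
    put(6) @ H0 ⇒ s:=6
    choose[4, 6, 6] @ H1
      branch[0] choose=4:
        choose[6, 1] @ H1
          branch[0] choose=6:
            H0 returns (55, 6)
            H1 returns [(55, 6)]
          branch[1] choose=1:
            H0 returns (50, 6)
            H1 returns [(50, 6)]
      branch[1] choose=6:
        choose[6, 1] @ H1
          branch[0] choose=6:
            H0 returns (53, 6)
            H1 returns [(53, 6)]
          branch[1] choose=1:
            H0 returns (48, 6)
            H1 returns [(48, 6)]
      branch[2] choose=6:
        choose[6, 1] @ H1
          branch[0] choose=6:
            H0 returns (53, 6)
            H1 returns [(53, 6)]
          branch[1] choose=1:
            H0 returns (48, 6)
            H1 returns [(48, 6)]
  branch[1] choose=0:
    put(6) @ H0 ⇒ s:=6
    choose[4, 6, 6] @ H1
      branch[0] choose=4:
        choose[6, 1] @ H1
          branch[0] choose=6:
            H0 returns (53, 6)
            H1 returns [(53, 6)]
          branch[1] choose=1:
            H0 returns (48, 6)
            H1 returns [(48, 6)]
      branch[1] choose=6:
        choose[6, 1] @ H1
          branch[0] choose=6:
            H0 returns (51, 6)
            H1 returns [(51, 6)]
          branch[1] choose=1:
            H0 returns (46, 6)
            H1 returns [(46, 6)]
      branch[2] choose=6:
        choose[6, 1] @ H1
          branch[0] choose=6:
            H0 returns (51, 6)
            H1 returns [(51, 6)]
          branch[1] choose=1:
            H0 returns (46, 6)
            H1 returns [(46, 6)]
= [(55, 6), (50, 6), (53, 6), (48, 6), (53, 6), (48, 6), (53, 6), (48, 6), (51, 6), (46, 6), (51, 6), (46, 6)]

Answer: 12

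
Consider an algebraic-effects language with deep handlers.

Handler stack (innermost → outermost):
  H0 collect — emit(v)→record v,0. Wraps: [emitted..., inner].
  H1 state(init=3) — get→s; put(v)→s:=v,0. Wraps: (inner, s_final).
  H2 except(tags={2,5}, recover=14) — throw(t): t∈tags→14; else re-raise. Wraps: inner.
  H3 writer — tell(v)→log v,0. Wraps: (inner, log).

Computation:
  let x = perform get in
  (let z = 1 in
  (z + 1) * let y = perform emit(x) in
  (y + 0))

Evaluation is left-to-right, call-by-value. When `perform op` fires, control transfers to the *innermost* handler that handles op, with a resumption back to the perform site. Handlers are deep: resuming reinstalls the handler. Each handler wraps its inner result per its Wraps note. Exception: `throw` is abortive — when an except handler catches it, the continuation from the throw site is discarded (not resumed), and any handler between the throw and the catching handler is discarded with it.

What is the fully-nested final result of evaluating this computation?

Evaluation trace:
get @ H1 ⇒ 3
emit(3) @ H0 ⇒ out+=3
H0 returns [3, 0]
H1 returns ([3, 0], 3)
H2 returns ([3, 0], 3)
H3 returns (([3, 0], 3), ())
= (([3, 0], 3), ())

Answer: (([3, 0], 3), ())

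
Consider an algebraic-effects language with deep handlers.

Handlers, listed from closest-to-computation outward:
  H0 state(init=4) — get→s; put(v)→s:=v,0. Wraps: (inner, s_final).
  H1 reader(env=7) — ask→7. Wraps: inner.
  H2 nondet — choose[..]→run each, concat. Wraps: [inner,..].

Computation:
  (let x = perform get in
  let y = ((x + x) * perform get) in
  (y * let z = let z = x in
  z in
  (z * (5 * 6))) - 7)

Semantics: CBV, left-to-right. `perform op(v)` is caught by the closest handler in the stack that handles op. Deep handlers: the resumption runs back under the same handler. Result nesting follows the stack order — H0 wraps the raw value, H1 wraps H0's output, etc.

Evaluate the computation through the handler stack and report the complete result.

Answer: [(3833, 4)]

Evaluation trace:
get @ H0 ⇒ 4
get @ H0 ⇒ 4
H0 returns (3833, 4)
H1 returns (3833, 4)
H2 returns [(3833, 4)]
= [(3833, 4)]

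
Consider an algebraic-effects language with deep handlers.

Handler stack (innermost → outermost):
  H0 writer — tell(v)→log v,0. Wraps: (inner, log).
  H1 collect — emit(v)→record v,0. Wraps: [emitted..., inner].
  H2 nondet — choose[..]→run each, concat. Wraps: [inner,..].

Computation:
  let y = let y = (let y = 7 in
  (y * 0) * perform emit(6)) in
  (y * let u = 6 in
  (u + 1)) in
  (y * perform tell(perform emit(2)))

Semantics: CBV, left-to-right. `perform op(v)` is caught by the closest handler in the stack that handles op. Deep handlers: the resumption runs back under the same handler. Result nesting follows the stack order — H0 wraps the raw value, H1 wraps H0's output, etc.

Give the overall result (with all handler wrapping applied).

Step-by-step:
emit(6) @ H1 ⇒ out+=6
emit(2) @ H1 ⇒ out+=2
tell(0) @ H0 ⇒ log+=0
H0 returns (0, (0))
H1 returns [6, 2, (0, (0))]
H2 returns [[6, 2, (0, (0))]]
= [[6, 2, (0, (0))]]

Answer: [[6, 2, (0, (0))]]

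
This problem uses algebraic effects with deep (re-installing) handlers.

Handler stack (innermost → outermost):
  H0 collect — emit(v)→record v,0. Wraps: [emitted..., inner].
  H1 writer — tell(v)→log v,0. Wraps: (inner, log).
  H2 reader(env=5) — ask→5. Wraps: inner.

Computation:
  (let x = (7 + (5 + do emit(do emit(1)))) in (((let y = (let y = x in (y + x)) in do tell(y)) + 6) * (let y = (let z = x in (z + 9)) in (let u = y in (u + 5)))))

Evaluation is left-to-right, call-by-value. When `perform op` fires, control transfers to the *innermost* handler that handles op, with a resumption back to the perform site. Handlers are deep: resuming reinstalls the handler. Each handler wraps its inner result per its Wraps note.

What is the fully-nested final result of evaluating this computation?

Answer: ([1, 0, 156], (24))

Evaluation trace:
emit(1) @ H0 ⇒ out+=1
emit(0) @ H0 ⇒ out+=0
tell(24) @ H1 ⇒ log+=24
H0 returns [1, 0, 156]
H1 returns ([1, 0, 156], (24))
H2 returns ([1, 0, 156], (24))
= ([1, 0, 156], (24))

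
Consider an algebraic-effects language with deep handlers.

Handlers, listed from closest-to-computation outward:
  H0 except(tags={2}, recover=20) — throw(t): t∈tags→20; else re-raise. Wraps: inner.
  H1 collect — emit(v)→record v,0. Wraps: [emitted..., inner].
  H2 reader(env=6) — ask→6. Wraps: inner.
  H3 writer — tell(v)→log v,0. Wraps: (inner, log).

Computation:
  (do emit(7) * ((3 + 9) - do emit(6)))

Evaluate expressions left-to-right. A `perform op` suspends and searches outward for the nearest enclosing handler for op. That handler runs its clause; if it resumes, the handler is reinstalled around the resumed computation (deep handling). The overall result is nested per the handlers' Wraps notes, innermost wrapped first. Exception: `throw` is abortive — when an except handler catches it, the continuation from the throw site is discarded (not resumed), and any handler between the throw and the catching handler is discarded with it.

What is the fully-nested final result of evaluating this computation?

Answer: ([7, 6, 0], ())

Working:
emit(7) @ H1 ⇒ out+=7
emit(6) @ H1 ⇒ out+=6
H0 returns 0
H1 returns [7, 6, 0]
H2 returns [7, 6, 0]
H3 returns ([7, 6, 0], ())
= ([7, 6, 0], ())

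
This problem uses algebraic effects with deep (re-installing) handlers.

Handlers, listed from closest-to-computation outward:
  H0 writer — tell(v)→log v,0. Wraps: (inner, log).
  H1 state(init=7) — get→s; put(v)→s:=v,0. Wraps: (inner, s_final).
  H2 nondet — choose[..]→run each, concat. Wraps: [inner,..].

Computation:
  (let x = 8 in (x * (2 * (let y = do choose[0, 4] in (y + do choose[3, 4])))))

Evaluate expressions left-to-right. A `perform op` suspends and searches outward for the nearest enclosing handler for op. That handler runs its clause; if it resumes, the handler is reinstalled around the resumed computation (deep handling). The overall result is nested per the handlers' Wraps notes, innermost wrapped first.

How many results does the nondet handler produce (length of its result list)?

Step-by-step:
choose[0, 4] @ H2
  branch[0] choose=0:
    choose[3, 4] @ H2
      branch[0] choose=3:
        H0 returns (48, ())
        H1 returns ((48, ()), 7)
        H2 returns [((48, ()), 7)]
      branch[1] choose=4:
        H0 returns (64, ())
        H1 returns ((64, ()), 7)
        H2 returns [((64, ()), 7)]
  branch[1] choose=4:
    choose[3, 4] @ H2
      branch[0] choose=3:
        H0 returns (112, ())
        H1 returns ((112, ()), 7)
        H2 returns [((112, ()), 7)]
      branch[1] choose=4:
        H0 returns (128, ())
        H1 returns ((128, ()), 7)
        H2 returns [((128, ()), 7)]
= [((48, ()), 7), ((64, ()), 7), ((112, ()), 7), ((128, ()), 7)]

Answer: 4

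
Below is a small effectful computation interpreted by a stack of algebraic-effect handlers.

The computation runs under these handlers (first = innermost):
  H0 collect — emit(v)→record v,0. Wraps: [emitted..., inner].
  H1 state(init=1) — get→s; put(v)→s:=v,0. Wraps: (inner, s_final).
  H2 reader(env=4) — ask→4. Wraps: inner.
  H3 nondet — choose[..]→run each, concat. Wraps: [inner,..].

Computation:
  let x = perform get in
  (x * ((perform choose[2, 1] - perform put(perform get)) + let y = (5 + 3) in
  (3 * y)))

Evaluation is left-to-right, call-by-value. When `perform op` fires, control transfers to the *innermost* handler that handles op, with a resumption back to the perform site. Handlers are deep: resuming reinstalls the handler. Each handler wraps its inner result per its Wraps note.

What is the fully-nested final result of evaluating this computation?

Answer: [([26], 1), ([25], 1)]

Step-by-step:
get @ H1 ⇒ 1
choose[2, 1] @ H3
  branch[0] choose=2:
    get @ H1 ⇒ 1
    put(1) @ H1 ⇒ s:=1
    H0 returns [26]
    H1 returns ([26], 1)
    H2 returns ([26], 1)
    H3 returns [([26], 1)]
  branch[1] choose=1:
    get @ H1 ⇒ 1
    put(1) @ H1 ⇒ s:=1
    H0 returns [25]
    H1 returns ([25], 1)
    H2 returns ([25], 1)
    H3 returns [([25], 1)]
= [([26], 1), ([25], 1)]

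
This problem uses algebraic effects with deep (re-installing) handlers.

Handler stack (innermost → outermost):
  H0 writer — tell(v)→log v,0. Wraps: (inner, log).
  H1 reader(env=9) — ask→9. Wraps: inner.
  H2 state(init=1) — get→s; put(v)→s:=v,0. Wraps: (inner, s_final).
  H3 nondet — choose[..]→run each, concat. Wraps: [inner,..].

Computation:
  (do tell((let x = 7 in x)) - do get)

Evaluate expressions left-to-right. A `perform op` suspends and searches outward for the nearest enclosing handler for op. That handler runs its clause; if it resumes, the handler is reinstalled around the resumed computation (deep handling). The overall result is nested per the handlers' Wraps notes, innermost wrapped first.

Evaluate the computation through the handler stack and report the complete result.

Answer: [((-1, (7)), 1)]

Working:
tell(7) @ H0 ⇒ log+=7
get @ H2 ⇒ 1
H0 returns (-1, (7))
H1 returns (-1, (7))
H2 returns ((-1, (7)), 1)
H3 returns [((-1, (7)), 1)]
= [((-1, (7)), 1)]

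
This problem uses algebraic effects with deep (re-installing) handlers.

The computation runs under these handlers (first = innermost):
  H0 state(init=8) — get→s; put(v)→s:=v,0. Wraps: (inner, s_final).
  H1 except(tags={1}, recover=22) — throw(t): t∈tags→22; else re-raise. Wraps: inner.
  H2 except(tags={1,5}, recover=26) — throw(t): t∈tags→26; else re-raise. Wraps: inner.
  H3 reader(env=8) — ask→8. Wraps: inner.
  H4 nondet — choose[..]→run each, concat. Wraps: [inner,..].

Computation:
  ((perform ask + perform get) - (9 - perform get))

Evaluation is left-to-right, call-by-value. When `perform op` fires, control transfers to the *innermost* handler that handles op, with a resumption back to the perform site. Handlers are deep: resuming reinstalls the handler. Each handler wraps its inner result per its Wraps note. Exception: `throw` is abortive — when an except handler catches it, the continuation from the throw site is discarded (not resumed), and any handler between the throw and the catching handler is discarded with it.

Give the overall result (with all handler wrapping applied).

Answer: [(15, 8)]

Step-by-step:
ask @ H3 ⇒ 8
get @ H0 ⇒ 8
get @ H0 ⇒ 8
H0 returns (15, 8)
H1 returns (15, 8)
H2 returns (15, 8)
H3 returns (15, 8)
H4 returns [(15, 8)]
= [(15, 8)]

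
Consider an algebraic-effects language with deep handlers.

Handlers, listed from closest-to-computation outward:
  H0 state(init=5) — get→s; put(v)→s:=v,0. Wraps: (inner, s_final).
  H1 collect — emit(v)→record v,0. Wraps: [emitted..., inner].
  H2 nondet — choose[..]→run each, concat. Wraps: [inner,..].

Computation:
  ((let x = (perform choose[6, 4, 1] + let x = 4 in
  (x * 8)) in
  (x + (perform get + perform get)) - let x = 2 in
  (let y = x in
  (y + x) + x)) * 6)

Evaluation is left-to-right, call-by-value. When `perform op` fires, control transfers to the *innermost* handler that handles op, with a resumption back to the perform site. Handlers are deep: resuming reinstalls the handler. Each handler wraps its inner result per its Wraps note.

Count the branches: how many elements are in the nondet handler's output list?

Evaluation trace:
choose[6, 4, 1] @ H2
  branch[0] choose=6:
    get @ H0 ⇒ 5
    get @ H0 ⇒ 5
    H0 returns (252, 5)
    H1 returns [(252, 5)]
    H2 returns [[(252, 5)]]
  branch[1] choose=4:
    get @ H0 ⇒ 5
    get @ H0 ⇒ 5
    H0 returns (240, 5)
    H1 returns [(240, 5)]
    H2 returns [[(240, 5)]]
  branch[2] choose=1:
    get @ H0 ⇒ 5
    get @ H0 ⇒ 5
    H0 returns (222, 5)
    H1 returns [(222, 5)]
    H2 returns [[(222, 5)]]
= [[(252, 5)], [(240, 5)], [(222, 5)]]

Answer: 3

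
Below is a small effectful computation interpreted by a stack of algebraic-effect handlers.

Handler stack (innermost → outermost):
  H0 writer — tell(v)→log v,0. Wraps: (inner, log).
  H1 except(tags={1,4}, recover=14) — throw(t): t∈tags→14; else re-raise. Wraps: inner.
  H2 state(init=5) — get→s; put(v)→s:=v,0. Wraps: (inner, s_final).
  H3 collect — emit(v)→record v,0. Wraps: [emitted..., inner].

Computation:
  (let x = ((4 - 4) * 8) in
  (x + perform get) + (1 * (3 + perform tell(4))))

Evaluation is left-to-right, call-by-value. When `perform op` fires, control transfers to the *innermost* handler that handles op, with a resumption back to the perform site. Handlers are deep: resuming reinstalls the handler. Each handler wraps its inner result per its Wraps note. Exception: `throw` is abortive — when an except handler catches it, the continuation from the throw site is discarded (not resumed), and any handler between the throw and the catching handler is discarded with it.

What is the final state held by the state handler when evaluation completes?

Answer: 5

Step-by-step:
get @ H2 ⇒ 5
tell(4) @ H0 ⇒ log+=4
H0 returns (8, (4))
H1 returns (8, (4))
H2 returns ((8, (4)), 5)
H3 returns [((8, (4)), 5)]
= [((8, (4)), 5)]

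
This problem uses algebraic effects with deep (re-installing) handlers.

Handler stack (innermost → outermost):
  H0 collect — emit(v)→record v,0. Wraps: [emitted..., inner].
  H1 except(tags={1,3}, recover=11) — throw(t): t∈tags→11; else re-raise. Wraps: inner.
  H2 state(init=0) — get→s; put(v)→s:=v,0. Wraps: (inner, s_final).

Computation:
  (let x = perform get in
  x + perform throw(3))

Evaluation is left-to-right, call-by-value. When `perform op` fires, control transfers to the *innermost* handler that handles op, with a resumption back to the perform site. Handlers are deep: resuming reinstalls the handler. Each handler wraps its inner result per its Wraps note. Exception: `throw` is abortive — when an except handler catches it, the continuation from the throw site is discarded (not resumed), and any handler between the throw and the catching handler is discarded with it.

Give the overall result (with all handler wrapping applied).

Step-by-step:
get @ H2 ⇒ 0
throw(3) @ H1 caught ⇒ 11
H2 returns (11, 0)
= (11, 0)

Answer: (11, 0)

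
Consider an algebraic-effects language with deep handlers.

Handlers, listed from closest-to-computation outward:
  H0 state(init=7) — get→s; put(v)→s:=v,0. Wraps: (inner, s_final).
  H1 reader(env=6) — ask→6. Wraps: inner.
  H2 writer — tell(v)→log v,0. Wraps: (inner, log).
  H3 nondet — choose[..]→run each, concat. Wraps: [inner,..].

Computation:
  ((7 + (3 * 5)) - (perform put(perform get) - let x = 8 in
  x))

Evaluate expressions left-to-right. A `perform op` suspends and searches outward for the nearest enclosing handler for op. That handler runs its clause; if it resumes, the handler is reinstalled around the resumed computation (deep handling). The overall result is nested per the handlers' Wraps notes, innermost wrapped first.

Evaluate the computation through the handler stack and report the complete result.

Evaluation trace:
get @ H0 ⇒ 7
put(7) @ H0 ⇒ s:=7
H0 returns (30, 7)
H1 returns (30, 7)
H2 returns ((30, 7), ())
H3 returns [((30, 7), ())]
= [((30, 7), ())]

Answer: [((30, 7), ())]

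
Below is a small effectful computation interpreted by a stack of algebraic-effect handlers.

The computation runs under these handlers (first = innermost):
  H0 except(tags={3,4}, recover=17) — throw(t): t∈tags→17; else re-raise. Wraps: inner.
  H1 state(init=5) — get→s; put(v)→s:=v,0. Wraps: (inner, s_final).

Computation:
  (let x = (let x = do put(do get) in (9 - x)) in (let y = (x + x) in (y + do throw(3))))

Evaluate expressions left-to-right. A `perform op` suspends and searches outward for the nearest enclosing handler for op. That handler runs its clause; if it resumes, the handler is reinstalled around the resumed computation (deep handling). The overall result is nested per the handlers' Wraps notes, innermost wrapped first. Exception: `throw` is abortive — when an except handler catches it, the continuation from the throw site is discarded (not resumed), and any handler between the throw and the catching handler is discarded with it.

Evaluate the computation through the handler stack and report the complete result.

Answer: (17, 5)

Working:
get @ H1 ⇒ 5
put(5) @ H1 ⇒ s:=5
throw(3) @ H0 caught ⇒ 17
H1 returns (17, 5)
= (17, 5)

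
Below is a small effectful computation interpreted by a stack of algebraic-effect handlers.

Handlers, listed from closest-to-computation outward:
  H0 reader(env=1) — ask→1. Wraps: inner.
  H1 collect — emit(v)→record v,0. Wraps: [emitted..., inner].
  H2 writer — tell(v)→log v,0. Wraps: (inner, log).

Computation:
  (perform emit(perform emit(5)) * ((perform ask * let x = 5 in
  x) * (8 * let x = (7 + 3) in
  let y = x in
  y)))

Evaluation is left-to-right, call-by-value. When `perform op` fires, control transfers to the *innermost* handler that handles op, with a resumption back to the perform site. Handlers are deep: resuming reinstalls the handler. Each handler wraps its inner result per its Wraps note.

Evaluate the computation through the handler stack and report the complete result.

Answer: ([5, 0, 0], ())

Working:
emit(5) @ H1 ⇒ out+=5
emit(0) @ H1 ⇒ out+=0
ask @ H0 ⇒ 1
H0 returns 0
H1 returns [5, 0, 0]
H2 returns ([5, 0, 0], ())
= ([5, 0, 0], ())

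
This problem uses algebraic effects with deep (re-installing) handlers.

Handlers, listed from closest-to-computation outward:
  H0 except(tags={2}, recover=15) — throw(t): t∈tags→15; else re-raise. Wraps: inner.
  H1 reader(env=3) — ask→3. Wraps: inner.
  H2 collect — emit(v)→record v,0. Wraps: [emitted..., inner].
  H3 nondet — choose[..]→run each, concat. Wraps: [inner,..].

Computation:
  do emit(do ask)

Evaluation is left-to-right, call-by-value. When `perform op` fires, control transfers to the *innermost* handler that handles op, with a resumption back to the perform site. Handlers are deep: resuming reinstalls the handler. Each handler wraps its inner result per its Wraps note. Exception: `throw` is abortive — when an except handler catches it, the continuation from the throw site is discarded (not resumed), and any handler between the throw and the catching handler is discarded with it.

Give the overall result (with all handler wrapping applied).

Step-by-step:
ask @ H1 ⇒ 3
emit(3) @ H2 ⇒ out+=3
H0 returns 0
H1 returns 0
H2 returns [3, 0]
H3 returns [[3, 0]]
= [[3, 0]]

Answer: [[3, 0]]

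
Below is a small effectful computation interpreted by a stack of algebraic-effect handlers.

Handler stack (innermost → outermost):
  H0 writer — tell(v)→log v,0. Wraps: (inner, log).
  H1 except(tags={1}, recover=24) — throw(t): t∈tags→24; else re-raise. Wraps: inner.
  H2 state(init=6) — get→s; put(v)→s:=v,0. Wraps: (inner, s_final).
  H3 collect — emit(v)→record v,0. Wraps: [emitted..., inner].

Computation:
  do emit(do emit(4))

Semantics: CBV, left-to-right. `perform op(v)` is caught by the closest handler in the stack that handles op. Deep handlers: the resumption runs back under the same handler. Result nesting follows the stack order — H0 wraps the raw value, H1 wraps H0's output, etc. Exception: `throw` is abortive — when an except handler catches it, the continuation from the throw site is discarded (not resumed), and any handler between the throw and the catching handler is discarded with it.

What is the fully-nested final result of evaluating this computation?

Answer: [4, 0, ((0, ()), 6)]

Evaluation trace:
emit(4) @ H3 ⇒ out+=4
emit(0) @ H3 ⇒ out+=0
H0 returns (0, ())
H1 returns (0, ())
H2 returns ((0, ()), 6)
H3 returns [4, 0, ((0, ()), 6)]
= [4, 0, ((0, ()), 6)]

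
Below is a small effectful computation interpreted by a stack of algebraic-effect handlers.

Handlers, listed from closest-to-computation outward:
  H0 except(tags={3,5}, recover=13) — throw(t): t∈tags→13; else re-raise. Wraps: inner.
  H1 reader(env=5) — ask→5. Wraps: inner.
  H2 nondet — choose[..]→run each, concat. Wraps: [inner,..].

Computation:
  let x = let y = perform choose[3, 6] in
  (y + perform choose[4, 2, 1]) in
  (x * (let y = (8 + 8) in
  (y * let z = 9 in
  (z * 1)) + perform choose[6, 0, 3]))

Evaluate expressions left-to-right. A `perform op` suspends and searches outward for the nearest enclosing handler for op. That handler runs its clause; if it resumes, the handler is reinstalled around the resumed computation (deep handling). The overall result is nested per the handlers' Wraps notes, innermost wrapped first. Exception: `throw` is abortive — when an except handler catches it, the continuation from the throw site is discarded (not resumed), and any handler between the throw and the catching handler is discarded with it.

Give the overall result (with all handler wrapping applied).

Evaluation trace:
choose[3, 6] @ H2
  branch[0] choose=3:
    choose[4, 2, 1] @ H2
      branch[0] choose=4:
        choose[6, 0, 3] @ H2
          branch[0] choose=6:
            H0 returns 1050
            H1 returns 1050
            H2 returns [1050]
          branch[1] choose=0:
            H0 returns 1008
            H1 returns 1008
            H2 returns [1008]
          branch[2] choose=3:
            H0 returns 1029
            H1 returns 1029
            H2 returns [1029]
      branch[1] choose=2:
        choose[6, 0, 3] @ H2
          branch[0] choose=6:
            H0 returns 750
            H1 returns 750
            H2 returns [750]
          branch[1] choose=0:
            H0 returns 720
            H1 returns 720
            H2 returns [720]
          branch[2] choose=3:
            H0 returns 735
            H1 returns 735
            H2 returns [735]
      branch[2] choose=1:
        choose[6, 0, 3] @ H2
          branch[0] choose=6:
            H0 returns 600
            H1 returns 600
            H2 returns [600]
          branch[1] choose=0:
            H0 returns 576
            H1 returns 576
            H2 returns [576]
          branch[2] choose=3:
            H0 returns 588
            H1 returns 588
            H2 returns [588]
  branch[1] choose=6:
    choose[4, 2, 1] @ H2
      branch[0] choose=4:
        choose[6, 0, 3] @ H2
          branch[0] choose=6:
            H0 returns 1500
            H1 returns 1500
            H2 returns [1500]
          branch[1] choose=0:
            H0 returns 1440
            H1 returns 1440
            H2 returns [1440]
          branch[2] choose=3:
            H0 returns 1470
            H1 returns 1470
            H2 returns [1470]
      branch[1] choose=2:
        choose[6, 0, 3] @ H2
          branch[0] choose=6:
            H0 returns 1200
            H1 returns 1200
            H2 returns [1200]
          branch[1] choose=0:
            H0 returns 1152
            H1 returns 1152
            H2 returns [1152]
          branch[2] choose=3:
            H0 returns 1176
            H1 returns 1176
            H2 returns [1176]
      branch[2] choose=1:
        choose[6, 0, 3] @ H2
          branch[0] choose=6:
            H0 returns 1050
            H1 returns 1050
            H2 returns [1050]
          branch[1] choose=0:
            H0 returns 1008
            H1 returns 1008
            H2 returns [1008]
          branch[2] choose=3:
            H0 returns 1029
            H1 returns 1029
            H2 returns [1029]
= [1050, 1008, 1029, 750, 720, 735, 600, 576, 588, 1500, 1440, 1470, 1200, 1152, 1176, 1050, 1008, 1029]

Answer: [1050, 1008, 1029, 750, 720, 735, 600, 576, 588, 1500, 1440, 1470, 1200, 1152, 1176, 1050, 1008, 1029]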